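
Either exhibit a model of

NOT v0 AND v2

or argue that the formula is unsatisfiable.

v0 = False; v2 = True

  NOT v0 = True
Both conjuncts True, so the formula holds.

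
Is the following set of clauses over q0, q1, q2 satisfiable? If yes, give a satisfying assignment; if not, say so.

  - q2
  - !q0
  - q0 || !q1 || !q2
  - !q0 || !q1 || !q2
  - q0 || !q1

Unit clause (q2) forces q2 = True.
Unit clause (!q0) forces q0 = False.
In (q0 || !q1 || !q2) only !q1 is left, so q1 = False.
Check each clause:
  (q2): q2 holds.
  (!q0): !q0 holds.
  (q0 || !q1 || !q2): !q1 holds.
  (!q0 || !q1 || !q2): !q0 holds.
  (q0 || !q1): !q1 holds.
All clauses satisfied.

q0: False; q1: False; q2: True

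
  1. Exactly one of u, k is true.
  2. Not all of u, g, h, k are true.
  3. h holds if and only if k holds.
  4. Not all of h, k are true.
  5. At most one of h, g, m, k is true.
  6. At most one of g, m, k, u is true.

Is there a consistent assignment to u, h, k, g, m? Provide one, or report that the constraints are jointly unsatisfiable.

u = True, h = False, k = False, g = False, m = False

  (1) {u, k}: 1 true — exactly one ✓
  (2) {u, g, h, k}: 1/4 true — not all ✓
  (3) h=F, k=F — same ✓
  (4) {h, k}: 0/2 true — not all ✓
  (5) {h, g, m, k}: 0 true — at most one ✓
  (6) {g, m, k, u}: 1 true — at most one ✓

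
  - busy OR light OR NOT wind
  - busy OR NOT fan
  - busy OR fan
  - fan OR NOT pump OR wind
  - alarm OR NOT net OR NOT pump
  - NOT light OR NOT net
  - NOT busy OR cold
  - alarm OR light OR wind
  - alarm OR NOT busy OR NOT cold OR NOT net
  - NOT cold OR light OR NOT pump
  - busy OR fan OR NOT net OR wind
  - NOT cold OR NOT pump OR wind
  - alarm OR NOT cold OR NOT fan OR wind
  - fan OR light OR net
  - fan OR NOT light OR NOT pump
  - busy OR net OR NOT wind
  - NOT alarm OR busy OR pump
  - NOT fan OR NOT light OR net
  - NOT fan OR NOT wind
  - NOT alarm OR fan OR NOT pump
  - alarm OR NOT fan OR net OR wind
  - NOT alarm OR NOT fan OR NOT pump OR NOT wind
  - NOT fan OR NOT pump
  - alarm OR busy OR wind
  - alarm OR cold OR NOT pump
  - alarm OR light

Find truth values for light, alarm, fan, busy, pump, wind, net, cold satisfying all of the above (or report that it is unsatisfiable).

light: True, alarm: False, fan: False, busy: True, pump: False, wind: False, net: False, cold: True

Set light = True.
  then (NOT light OR NOT net) forces net = False.
  then (NOT fan OR NOT light OR net) forces fan = False.
  then (busy OR fan) forces busy = True.
  then (NOT busy OR cold) forces cold = True.
  then (fan OR NOT light OR NOT pump) forces pump = False.
Set alarm = False.
Set wind = False.
All clauses satisfied.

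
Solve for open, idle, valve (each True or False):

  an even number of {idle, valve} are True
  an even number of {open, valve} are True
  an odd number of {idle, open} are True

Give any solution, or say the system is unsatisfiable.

UNSATISFIABLE

Adding constraints 1, 2, 3 mod 2: every variable appears an even number of times on the left, so the left side is 0.
But the right sides sum to 1 (mod 2). 0 ≠ 1 — the system is inconsistent.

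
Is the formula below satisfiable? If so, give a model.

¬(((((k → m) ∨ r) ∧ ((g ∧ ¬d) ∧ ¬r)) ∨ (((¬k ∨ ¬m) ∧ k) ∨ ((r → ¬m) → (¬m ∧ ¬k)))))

g=F; k=F; d=F; r=F; m=T

  ¬(((((k → m) ∨ r) ∧ ((g ∧ ¬d) ∧ ¬r)) ∨ (((¬k ∨ ¬m) ∧ k) ∨ ((r → ¬m) → (¬m ∧ ¬k))))) = True
    (((k → m) ∨ r) ∧ ((g ∧ ¬d) ∧ ¬r)) ∨ (((¬k ∨ ¬m) ∧ k) ∨ ((r → ¬m) → (¬m ∧ ¬k))) = False
      ((k → m) ∨ r) ∧ ((g ∧ ¬d) ∧ ¬r) = False
        (k → m) ∨ r = True
          k → m = True
        (g ∧ ¬d) ∧ ¬r = False
          g ∧ ¬d = False
            ¬d = True
          ¬r = True
      ((¬k ∨ ¬m) ∧ k) ∨ ((r → ¬m) → (¬m ∧ ¬k)) = False
        (¬k ∨ ¬m) ∧ k = False
          ¬k ∨ ¬m = True
            ¬k = True
            ¬m = False
        (r → ¬m) → (¬m ∧ ¬k) = False
          r → ¬m = True
            ¬m = False
          ¬m ∧ ¬k = False
            ¬m = False
            ¬k = True
The formula evaluates to True.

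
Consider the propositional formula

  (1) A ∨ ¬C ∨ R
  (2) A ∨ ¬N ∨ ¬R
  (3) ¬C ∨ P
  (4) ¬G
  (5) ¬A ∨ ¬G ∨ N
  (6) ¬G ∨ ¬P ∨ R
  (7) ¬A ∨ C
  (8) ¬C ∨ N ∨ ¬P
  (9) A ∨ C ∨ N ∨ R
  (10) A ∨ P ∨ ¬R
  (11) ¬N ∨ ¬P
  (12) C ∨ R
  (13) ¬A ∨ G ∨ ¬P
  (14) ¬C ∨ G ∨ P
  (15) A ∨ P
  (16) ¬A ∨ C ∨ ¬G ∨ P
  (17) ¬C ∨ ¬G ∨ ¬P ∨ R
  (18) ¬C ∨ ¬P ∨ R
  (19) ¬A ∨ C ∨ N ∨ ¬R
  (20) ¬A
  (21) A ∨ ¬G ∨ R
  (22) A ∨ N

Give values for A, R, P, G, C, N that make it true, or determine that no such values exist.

Unsatisfiable — no assignment works.

Case A = True:
  Clause (¬A) is falsified — contradiction.
Case A = False:
  (¬G) forces G = False.
  (A ∨ P) forces P = True.
  (¬N ∨ ¬P) forces N = False.
  Clause (A ∨ N) is falsified — contradiction.
Both cases fail, so the formula is unsatisfiable.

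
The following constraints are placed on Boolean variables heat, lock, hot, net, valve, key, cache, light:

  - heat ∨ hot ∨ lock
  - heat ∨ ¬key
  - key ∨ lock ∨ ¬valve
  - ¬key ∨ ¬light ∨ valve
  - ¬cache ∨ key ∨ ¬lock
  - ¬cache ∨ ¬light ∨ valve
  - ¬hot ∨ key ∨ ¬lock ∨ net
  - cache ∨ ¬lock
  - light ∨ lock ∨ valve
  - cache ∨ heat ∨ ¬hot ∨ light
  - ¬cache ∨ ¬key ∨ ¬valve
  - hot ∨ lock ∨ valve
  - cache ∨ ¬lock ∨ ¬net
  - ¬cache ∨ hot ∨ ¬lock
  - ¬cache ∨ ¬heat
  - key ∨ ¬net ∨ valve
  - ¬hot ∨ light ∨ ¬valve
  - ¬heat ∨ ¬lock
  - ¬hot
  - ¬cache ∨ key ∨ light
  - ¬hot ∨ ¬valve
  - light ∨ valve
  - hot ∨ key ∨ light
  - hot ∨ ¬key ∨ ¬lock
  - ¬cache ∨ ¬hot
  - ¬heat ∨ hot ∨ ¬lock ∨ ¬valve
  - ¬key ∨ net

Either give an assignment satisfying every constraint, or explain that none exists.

heat = True, lock = False, hot = False, net = True, valve = True, key = True, cache = False, light = True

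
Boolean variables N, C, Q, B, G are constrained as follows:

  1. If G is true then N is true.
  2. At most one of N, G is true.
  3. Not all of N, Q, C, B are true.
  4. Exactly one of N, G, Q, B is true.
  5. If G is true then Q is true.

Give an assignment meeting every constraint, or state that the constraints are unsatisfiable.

N = False, C = True, Q = True, B = False, G = False

  (1) G=F ⇒ N: vacuous ✓
  (2) {N, G}: 0 true — at most one ✓
  (3) {N, Q, C, B}: 2/4 true — not all ✓
  (4) {N, G, Q, B}: 1 true — exactly one ✓
  (5) G=F ⇒ Q: vacuous ✓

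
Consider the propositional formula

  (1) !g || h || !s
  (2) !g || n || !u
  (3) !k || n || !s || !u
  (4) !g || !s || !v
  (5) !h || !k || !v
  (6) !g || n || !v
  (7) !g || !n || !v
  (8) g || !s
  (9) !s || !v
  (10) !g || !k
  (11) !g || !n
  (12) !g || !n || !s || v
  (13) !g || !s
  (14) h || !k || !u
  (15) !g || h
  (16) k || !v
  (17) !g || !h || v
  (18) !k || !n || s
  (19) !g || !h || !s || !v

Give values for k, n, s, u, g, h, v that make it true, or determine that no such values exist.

Set k = False.
  then (k || !v) forces v = False.
Set n = True.
  then (!g || !n) forces g = False.
  then (g || !s) forces s = False.
Set u = True.
Set h = False.
All clauses satisfied.

k = False, n = True, s = False, u = True, g = False, h = False, v = False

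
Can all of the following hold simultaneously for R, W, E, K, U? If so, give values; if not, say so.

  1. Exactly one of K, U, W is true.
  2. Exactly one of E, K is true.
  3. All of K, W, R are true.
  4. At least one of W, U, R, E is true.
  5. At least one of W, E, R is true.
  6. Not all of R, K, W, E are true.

The formula is unsatisfiable.

Case W = True:
  (1) with W=T forces K = False.
  Constraint (3) is violated (K=F) — contradiction.
Case W = False:
  Constraint (3) is violated (W=F) — contradiction.
Both cases fail — unsatisfiable.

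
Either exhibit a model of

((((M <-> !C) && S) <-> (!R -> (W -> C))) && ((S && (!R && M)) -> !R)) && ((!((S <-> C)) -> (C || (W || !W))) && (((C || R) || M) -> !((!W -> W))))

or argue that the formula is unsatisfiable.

S=F; C=F; W=T; R=F; M=F

  (((M <-> !C) && S) <-> (!R -> (W -> C))) && ((S && (!R && M)) -> !R) = True
    ((M <-> !C) && S) <-> (!R -> (W -> C)) = True
      (M <-> !C) && S = False
        M <-> !C = False
          !C = True
      !R -> (W -> C) = False
        !R = True
        W -> C = False
    (S && (!R && M)) -> !R = True
      S && (!R && M) = False
        !R && M = False
          !R = True
      !R = True
  (!((S <-> C)) -> (C || (W || !W))) && (((C || R) || M) -> !((!W -> W))) = True
    !((S <-> C)) -> (C || (W || !W)) = True
      !((S <-> C)) = False
        S <-> C = True
      C || (W || !W) = True
        W || !W = True
          !W = False
    ((C || R) || M) -> !((!W -> W)) = True
      (C || R) || M = False
        C || R = False
      !((!W -> W)) = False
        !W -> W = True
          !W = False
Both conjuncts True, so the formula holds.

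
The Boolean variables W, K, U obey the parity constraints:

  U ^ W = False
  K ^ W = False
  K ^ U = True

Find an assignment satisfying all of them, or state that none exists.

UNSATISFIABLE

Adding constraints 1, 2, 3 mod 2: every variable appears an even number of times on the left, so the left side is 0.
But the right sides sum to 1 (mod 2). 0 ≠ 1 — the system is inconsistent.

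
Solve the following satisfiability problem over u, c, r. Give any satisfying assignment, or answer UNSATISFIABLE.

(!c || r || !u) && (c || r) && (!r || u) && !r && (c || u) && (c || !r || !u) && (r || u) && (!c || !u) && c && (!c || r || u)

Unsatisfiable — no assignment works.

Case c = True:
  (!r) forces r = False.
  (!c || r || !u) forces u = False.
  Clause (r || u) is falsified — contradiction.
Case c = False:
  Clause (c) is falsified — contradiction.
Both cases fail, so the formula is unsatisfiable.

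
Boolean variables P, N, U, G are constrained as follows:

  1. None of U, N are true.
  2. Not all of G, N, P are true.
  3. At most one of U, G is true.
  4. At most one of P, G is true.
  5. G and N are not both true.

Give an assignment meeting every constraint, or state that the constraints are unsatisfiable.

P = False, N = False, U = False, G = True

  (1) {U, N}: 0 true — none ✓
  (2) {G, N, P}: 1/3 true — not all ✓
  (3) {U, G}: 1 true — at most one ✓
  (4) {P, G}: 1 true — at most one ✓
  (5) G=T, N=F — not both ✓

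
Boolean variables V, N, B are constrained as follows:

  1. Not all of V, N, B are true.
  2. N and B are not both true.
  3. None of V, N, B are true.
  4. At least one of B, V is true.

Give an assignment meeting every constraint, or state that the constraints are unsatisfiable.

Case B = True:
  Constraint (3) is violated (B=T) — contradiction.
Case B = False:
  (3) forces V = False.
  Constraint (4) is violated (B=F, V=F) — contradiction.
Both cases fail — unsatisfiable.

The formula is unsatisfiable.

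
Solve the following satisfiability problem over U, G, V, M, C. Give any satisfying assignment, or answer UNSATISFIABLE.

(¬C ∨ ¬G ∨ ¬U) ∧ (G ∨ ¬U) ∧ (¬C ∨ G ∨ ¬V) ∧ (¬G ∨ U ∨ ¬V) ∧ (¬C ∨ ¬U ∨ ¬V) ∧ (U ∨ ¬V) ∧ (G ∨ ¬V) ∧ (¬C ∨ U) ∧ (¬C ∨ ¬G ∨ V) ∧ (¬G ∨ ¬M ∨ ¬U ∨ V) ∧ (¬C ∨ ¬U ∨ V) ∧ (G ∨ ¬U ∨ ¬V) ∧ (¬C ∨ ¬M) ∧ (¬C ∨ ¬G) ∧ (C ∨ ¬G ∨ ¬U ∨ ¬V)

Set U = False.
  then (U ∨ ¬V) forces V = False.
  then (¬C ∨ U) forces C = False.
Set G = False.
Set M = False.
All clauses satisfied.

U: False, G: False, V: False, M: False, C: False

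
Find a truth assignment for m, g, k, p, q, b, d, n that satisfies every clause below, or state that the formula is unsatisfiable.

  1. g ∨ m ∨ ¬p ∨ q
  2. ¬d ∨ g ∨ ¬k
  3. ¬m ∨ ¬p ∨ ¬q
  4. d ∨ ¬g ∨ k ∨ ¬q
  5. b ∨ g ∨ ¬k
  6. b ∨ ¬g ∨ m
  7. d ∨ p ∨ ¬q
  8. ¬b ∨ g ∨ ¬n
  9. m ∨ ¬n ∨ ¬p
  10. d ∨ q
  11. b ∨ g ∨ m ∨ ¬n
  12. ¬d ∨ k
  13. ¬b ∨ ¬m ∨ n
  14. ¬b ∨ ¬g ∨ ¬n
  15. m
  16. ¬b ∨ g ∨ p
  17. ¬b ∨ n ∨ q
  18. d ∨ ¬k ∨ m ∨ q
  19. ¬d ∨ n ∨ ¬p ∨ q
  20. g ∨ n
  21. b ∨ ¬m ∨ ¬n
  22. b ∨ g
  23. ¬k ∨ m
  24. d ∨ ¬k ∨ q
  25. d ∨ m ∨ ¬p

m: True; g: True; k: True; p: False; q: False; b: False; d: True; n: False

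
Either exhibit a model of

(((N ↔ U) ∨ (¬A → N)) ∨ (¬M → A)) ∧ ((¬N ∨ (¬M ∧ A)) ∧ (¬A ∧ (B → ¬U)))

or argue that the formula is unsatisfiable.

B: False, U: False, N: False, M: True, A: False

  ((N ↔ U) ∨ (¬A → N)) ∨ (¬M → A) = True
    (N ↔ U) ∨ (¬A → N) = True
      N ↔ U = True
      ¬A → N = False
        ¬A = True
    ¬M → A = True
      ¬M = False
  (¬N ∨ (¬M ∧ A)) ∧ (¬A ∧ (B → ¬U)) = True
    ¬N ∨ (¬M ∧ A) = True
      ¬N = True
      ¬M ∧ A = False
        ¬M = False
    ¬A ∧ (B → ¬U) = True
      ¬A = True
      B → ¬U = True
        ¬U = True
Both conjuncts True, so the formula holds.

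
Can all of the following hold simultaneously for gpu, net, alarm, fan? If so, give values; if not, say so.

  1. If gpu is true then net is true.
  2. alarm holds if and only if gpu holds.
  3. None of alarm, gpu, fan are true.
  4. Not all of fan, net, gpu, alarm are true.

gpu: False, net: False, alarm: False, fan: False

  (1) gpu=F ⇒ net: vacuous ✓
  (2) alarm=F, gpu=F — same ✓
  (3) {alarm, gpu, fan}: 0 true — none ✓
  (4) {fan, net, gpu, alarm}: 0/4 true — not all ✓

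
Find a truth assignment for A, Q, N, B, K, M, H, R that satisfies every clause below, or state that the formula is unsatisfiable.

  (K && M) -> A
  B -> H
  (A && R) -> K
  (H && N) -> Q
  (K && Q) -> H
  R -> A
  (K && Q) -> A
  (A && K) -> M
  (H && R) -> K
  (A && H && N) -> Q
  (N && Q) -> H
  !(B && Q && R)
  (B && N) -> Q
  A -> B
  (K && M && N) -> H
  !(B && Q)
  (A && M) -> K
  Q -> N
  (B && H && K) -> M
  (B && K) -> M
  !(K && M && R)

Set A = False.
  then (A || !R) forces R = False.
Set Q = False.
Set N = False.
Set B = False.
Set K = False.
Set M = True.
Set H = False.
All clauses satisfied.

A = False; Q = False; N = False; B = False; K = False; M = True; H = False; R = False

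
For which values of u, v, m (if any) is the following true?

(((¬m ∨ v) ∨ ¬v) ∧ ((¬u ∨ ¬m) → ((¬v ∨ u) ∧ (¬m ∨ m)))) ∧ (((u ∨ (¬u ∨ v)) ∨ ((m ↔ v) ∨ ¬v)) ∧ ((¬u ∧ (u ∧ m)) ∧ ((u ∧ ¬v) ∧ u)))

Case u = True: the conjunct ¬u is False.
Case u = False: the conjunct u is False.
Both cases fail — unsatisfiable.

No satisfying assignment exists.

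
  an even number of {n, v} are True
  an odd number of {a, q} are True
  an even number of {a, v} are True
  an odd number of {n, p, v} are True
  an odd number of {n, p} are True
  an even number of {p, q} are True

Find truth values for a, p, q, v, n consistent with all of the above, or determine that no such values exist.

a: False, p: True, q: True, v: False, n: False

{n, v}: 0 true → even ✓
{a, q}: 1 true → odd ✓
{a, v}: 0 true → even ✓
{n, p, v}: 1 true → odd ✓
{n, p}: 1 true → odd ✓
{p, q}: 2 true → even ✓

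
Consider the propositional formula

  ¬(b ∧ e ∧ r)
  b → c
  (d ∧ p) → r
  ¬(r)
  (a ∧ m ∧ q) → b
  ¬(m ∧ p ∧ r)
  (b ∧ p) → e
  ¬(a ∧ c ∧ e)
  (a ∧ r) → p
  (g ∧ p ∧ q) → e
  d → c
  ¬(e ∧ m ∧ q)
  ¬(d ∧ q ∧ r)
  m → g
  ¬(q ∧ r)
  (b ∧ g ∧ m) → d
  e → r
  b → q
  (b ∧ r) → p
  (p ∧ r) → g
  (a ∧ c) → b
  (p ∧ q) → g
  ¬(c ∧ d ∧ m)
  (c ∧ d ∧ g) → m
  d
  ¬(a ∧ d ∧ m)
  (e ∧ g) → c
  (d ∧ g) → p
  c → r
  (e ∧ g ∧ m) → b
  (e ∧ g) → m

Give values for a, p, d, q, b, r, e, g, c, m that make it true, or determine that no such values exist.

Case d = True:
  (¬r) forces r = False.
  (¬e ∨ r) forces e = False.
  (¬c ∨ r) forces c = False.
  Clause (c ∨ ¬d) is falsified — contradiction.
Case d = False:
  Clause (d) is falsified — contradiction.
Both cases fail, so the formula is unsatisfiable.

The formula is unsatisfiable.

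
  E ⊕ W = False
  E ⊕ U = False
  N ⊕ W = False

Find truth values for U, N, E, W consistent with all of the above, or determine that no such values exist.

U = False; N = False; E = False; W = False

E ⊕ W = F ⊕ F = False ✓
E ⊕ U = F ⊕ F = False ✓
N ⊕ W = F ⊕ F = False ✓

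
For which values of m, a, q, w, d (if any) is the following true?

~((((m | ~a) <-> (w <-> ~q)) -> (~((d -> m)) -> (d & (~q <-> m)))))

m: False, a: False, q: False, w: True, d: True

  ~((((m | ~a) <-> (w <-> ~q)) -> (~((d -> m)) -> (d & (~q <-> m))))) = True
    ((m | ~a) <-> (w <-> ~q)) -> (~((d -> m)) -> (d & (~q <-> m))) = False
      (m | ~a) <-> (w <-> ~q) = True
        m | ~a = True
          ~a = True
        w <-> ~q = True
          ~q = True
      ~((d -> m)) -> (d & (~q <-> m)) = False
        ~((d -> m)) = True
          d -> m = False
        d & (~q <-> m) = False
          ~q <-> m = False
            ~q = True
The formula evaluates to True.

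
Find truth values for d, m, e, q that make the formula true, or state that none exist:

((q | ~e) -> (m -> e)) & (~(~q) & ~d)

d=F, m=F, e=T, q=T

  (q | ~e) -> (m -> e) = True
    q | ~e = True
      ~e = False
    m -> e = True
  ~(~q) & ~d = True
    ~(~q) = True
      ~q = False
    ~d = True
Both conjuncts True, so the formula holds.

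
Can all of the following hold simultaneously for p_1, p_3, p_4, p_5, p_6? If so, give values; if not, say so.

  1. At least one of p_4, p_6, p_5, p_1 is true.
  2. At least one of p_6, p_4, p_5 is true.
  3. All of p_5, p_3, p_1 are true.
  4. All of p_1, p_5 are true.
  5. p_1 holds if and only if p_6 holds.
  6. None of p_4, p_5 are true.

Case p_5 = True:
  Constraint (6) is violated (p_5=T) — contradiction.
Case p_5 = False:
  Constraint (3) is violated (p_5=F) — contradiction.
Both cases fail — unsatisfiable.

Unsatisfiable — no assignment works.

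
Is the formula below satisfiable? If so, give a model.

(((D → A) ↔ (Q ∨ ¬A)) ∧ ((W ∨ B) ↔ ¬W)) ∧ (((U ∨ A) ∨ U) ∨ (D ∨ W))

A: True, Q: True, U: True, B: True, D: True, W: False

  ((D → A) ↔ (Q ∨ ¬A)) ∧ ((W ∨ B) ↔ ¬W) = True
    (D → A) ↔ (Q ∨ ¬A) = True
      D → A = True
      Q ∨ ¬A = True
        ¬A = False
    (W ∨ B) ↔ ¬W = True
      W ∨ B = True
      ¬W = True
  ((U ∨ A) ∨ U) ∨ (D ∨ W) = True
    (U ∨ A) ∨ U = True
      U ∨ A = True
    D ∨ W = True
Both conjuncts True, so the formula holds.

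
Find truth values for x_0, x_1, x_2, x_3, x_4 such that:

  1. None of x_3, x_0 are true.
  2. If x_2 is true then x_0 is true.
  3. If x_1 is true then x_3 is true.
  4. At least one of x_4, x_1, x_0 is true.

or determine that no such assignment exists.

x_0: False, x_1: False, x_2: False, x_3: False, x_4: True

  (1) {x_3, x_0}: 0 true — none ✓
  (2) x_2=F ⇒ x_0: vacuous ✓
  (3) x_1=F ⇒ x_3: vacuous ✓
  (4) {x_4, x_1, x_0}: 1 true — at least one ✓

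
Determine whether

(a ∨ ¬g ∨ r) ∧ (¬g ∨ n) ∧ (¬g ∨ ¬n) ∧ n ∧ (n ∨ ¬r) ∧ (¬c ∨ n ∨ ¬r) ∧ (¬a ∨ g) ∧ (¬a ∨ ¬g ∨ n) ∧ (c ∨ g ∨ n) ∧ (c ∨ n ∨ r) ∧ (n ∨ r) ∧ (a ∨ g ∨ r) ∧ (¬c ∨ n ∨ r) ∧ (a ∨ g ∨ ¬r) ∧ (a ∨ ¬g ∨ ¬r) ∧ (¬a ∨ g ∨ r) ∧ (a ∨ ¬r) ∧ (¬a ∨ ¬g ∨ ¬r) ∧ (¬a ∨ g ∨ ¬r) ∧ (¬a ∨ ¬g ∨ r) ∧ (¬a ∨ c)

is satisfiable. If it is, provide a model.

Case n = True:
  (¬g ∨ ¬n) forces g = False.
  (¬a ∨ g) forces a = False.
  (a ∨ g ∨ r) forces r = True.
  Clause (a ∨ g ∨ ¬r) is falsified — contradiction.
Case n = False:
  Clause (n) is falsified — contradiction.
Both cases fail, so the formula is unsatisfiable.

Unsatisfiable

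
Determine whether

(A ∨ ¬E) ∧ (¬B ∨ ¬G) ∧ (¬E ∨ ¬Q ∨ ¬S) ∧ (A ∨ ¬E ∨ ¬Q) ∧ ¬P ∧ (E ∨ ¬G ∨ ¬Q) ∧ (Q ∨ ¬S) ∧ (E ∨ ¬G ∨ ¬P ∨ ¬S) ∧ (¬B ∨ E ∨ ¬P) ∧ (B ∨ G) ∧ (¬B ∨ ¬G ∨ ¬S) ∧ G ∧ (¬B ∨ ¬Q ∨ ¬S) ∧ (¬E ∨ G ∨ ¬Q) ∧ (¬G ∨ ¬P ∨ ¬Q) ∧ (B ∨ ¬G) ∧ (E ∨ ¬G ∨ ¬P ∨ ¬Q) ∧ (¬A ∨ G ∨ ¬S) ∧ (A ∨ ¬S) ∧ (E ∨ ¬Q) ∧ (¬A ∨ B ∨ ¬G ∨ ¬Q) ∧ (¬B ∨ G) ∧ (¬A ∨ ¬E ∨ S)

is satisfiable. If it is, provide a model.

Case G = True:
  (¬B ∨ ¬G) forces B = False.
  Clause (B ∨ ¬G) is falsified — contradiction.
Case G = False:
  Clause (G) is falsified — contradiction.
Both cases fail, so the formula is unsatisfiable.

Unsatisfiable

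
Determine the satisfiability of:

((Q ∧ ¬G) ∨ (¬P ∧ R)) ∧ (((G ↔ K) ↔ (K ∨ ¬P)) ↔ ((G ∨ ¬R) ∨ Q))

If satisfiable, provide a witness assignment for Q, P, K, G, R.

Q = True, P = False, K = True, G = True, R = True

  (Q ∧ ¬G) ∨ (¬P ∧ R) = True
    Q ∧ ¬G = False
      ¬G = False
    ¬P ∧ R = True
      ¬P = True
  ((G ↔ K) ↔ (K ∨ ¬P)) ↔ ((G ∨ ¬R) ∨ Q) = True
    (G ↔ K) ↔ (K ∨ ¬P) = True
      G ↔ K = True
      K ∨ ¬P = True
        ¬P = True
    (G ∨ ¬R) ∨ Q = True
      G ∨ ¬R = True
        ¬R = False
Both conjuncts True, so the formula holds.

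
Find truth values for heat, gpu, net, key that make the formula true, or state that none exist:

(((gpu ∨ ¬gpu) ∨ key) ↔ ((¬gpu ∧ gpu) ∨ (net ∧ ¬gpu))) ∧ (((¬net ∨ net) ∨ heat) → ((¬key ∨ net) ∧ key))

heat=F, gpu=F, net=T, key=T

  ((gpu ∨ ¬gpu) ∨ key) ↔ ((¬gpu ∧ gpu) ∨ (net ∧ ¬gpu)) = True
    (gpu ∨ ¬gpu) ∨ key = True
      gpu ∨ ¬gpu = True
        ¬gpu = True
    (¬gpu ∧ gpu) ∨ (net ∧ ¬gpu) = True
      ¬gpu ∧ gpu = False
        ¬gpu = True
      net ∧ ¬gpu = True
        ¬gpu = True
  ((¬net ∨ net) ∨ heat) → ((¬key ∨ net) ∧ key) = True
    (¬net ∨ net) ∨ heat = True
      ¬net ∨ net = True
        ¬net = False
    (¬key ∨ net) ∧ key = True
      ¬key ∨ net = True
        ¬key = False
Both conjuncts True, so the formula holds.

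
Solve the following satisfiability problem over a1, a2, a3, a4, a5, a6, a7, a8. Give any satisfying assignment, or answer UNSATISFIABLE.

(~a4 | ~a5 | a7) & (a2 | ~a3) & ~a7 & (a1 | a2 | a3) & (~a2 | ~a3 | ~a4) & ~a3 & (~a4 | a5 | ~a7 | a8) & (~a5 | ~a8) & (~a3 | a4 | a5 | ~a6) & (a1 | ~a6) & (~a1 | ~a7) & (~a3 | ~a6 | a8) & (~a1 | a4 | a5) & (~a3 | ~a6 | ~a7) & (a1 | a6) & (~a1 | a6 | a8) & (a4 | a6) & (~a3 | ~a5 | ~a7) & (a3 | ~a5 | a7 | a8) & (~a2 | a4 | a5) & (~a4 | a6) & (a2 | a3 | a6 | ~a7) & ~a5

a1 = True; a2 = True; a3 = False; a4 = True; a5 = False; a6 = True; a7 = False; a8 = False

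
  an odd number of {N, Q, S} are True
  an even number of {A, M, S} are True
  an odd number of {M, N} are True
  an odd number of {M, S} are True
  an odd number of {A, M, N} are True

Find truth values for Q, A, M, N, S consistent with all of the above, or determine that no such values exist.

Unsatisfiable — no assignment works.

Adding constraints 2, 3, 4, 5 mod 2: every variable appears an even number of times on the left, so the left side is 0.
But the right sides sum to 1 (mod 2). 0 ≠ 1 — the system is inconsistent.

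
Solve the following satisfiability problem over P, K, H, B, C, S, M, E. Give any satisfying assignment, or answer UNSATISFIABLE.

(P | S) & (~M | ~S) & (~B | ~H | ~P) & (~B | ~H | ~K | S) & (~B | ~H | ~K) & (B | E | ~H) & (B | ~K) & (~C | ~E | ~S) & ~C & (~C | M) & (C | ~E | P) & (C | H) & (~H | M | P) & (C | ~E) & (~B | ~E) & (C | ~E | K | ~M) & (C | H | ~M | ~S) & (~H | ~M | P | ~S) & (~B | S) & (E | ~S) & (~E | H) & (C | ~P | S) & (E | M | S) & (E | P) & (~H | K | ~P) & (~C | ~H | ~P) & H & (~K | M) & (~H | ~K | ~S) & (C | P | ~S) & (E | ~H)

UNSATISFIABLE

Case H = True:
  (~C) forces C = False.
  (C | ~E) forces E = False.
  Clause (E | ~H) is falsified — contradiction.
Case H = False:
  Clause (H) is falsified — contradiction.
Both cases fail, so the formula is unsatisfiable.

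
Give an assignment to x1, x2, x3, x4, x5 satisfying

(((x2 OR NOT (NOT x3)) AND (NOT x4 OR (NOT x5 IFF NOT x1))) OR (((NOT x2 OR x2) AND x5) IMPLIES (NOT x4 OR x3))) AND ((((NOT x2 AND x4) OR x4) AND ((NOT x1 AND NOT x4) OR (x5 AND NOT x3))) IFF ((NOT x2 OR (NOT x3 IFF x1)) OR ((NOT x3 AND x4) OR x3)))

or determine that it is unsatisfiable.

x1 = False, x2 = True, x3 = False, x4 = False, x5 = True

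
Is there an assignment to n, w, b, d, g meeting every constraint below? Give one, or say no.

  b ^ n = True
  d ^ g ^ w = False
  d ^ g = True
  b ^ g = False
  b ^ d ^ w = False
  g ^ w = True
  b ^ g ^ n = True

n=T, w=T, b=F, d=T, g=F

b ^ n = F ^ T = True ✓
d ^ g ^ w = T ^ F ^ T = False ✓
d ^ g = T ^ F = True ✓
b ^ g = F ^ F = False ✓
b ^ d ^ w = F ^ T ^ T = False ✓
g ^ w = F ^ T = True ✓
b ^ g ^ n = F ^ F ^ T = True ✓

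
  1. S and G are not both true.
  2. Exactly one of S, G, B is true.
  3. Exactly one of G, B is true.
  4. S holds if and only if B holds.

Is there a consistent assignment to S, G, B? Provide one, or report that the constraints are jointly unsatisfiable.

S = False, G = True, B = False

  (1) S=F, G=T — not both ✓
  (2) {S, G, B}: 1 true — exactly one ✓
  (3) {G, B}: 1 true — exactly one ✓
  (4) S=F, B=F — same ✓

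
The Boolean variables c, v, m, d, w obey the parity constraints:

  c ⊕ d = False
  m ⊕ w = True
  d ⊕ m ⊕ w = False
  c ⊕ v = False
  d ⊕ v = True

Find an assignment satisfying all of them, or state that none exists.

No satisfying assignment exists.

Adding constraints 1, 4, 5 mod 2: every variable appears an even number of times on the left, so the left side is 0.
But the right sides sum to 1 (mod 2). 0 ≠ 1 — the system is inconsistent.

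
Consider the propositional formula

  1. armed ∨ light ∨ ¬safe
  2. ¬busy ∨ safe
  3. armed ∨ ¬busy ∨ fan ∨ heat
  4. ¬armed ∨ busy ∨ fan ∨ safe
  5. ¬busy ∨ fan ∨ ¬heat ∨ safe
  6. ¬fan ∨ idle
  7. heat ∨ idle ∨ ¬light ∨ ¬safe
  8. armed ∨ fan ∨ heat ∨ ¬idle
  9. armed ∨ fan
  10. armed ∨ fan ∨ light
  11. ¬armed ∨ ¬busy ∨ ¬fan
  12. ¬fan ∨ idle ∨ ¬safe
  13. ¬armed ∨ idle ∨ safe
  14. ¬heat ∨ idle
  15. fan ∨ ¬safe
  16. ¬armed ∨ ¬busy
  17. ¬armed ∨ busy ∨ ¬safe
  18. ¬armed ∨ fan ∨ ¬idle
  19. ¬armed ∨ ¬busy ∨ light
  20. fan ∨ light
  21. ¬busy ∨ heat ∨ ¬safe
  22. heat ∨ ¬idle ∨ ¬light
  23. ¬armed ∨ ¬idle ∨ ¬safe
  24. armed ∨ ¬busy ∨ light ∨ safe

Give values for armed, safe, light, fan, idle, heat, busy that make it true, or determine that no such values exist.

Set armed = False.
  then (armed ∨ fan) forces fan = True.
  then (¬fan ∨ idle) forces idle = True.
Set safe = False.
  then (¬busy ∨ safe) forces busy = False.
Set light = False.
Set heat = True.
All clauses satisfied.

armed=F, safe=F, light=F, fan=T, idle=T, heat=T, busy=F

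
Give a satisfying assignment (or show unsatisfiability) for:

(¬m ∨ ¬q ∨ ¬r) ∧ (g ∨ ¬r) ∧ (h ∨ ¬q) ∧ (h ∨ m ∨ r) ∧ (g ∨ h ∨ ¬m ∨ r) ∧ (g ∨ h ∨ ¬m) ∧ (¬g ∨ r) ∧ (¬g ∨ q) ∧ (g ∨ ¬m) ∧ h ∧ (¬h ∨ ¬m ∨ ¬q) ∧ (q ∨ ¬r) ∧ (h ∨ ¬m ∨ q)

Unit clause (h) forces h = True.
Set q = True.
  then (¬h ∨ ¬m ∨ ¬q) forces m = False.
Set r = True.
  then (g ∨ ¬r) forces g = True.
All clauses satisfied.

h = True; q = True; r = True; m = False; g = True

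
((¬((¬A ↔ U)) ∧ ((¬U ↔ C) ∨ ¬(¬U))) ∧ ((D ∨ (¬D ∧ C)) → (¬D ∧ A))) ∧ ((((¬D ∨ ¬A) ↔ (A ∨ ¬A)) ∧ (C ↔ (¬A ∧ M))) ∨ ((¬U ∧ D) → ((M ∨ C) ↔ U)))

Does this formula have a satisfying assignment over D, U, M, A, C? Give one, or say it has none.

D=F, U=T, M=T, A=T, C=T

  (¬((¬A ↔ U)) ∧ ((¬U ↔ C) ∨ ¬(¬U))) ∧ ((D ∨ (¬D ∧ C)) → (¬D ∧ A)) = True
    ¬((¬A ↔ U)) ∧ ((¬U ↔ C) ∨ ¬(¬U)) = True
      ¬((¬A ↔ U)) = True
        ¬A ↔ U = False
          ¬A = False
      (¬U ↔ C) ∨ ¬(¬U) = True
        ¬U ↔ C = False
          ¬U = False
        ¬(¬U) = True
          ¬U = False
    (D ∨ (¬D ∧ C)) → (¬D ∧ A) = True
      D ∨ (¬D ∧ C) = True
        ¬D ∧ C = True
          ¬D = True
      ¬D ∧ A = True
        ¬D = True
  (((¬D ∨ ¬A) ↔ (A ∨ ¬A)) ∧ (C ↔ (¬A ∧ M))) ∨ ((¬U ∧ D) → ((M ∨ C) ↔ U)) = True
    ((¬D ∨ ¬A) ↔ (A ∨ ¬A)) ∧ (C ↔ (¬A ∧ M)) = False
      (¬D ∨ ¬A) ↔ (A ∨ ¬A) = True
        ¬D ∨ ¬A = True
          ¬D = True
          ¬A = False
        A ∨ ¬A = True
          ¬A = False
      C ↔ (¬A ∧ M) = False
        ¬A ∧ M = False
          ¬A = False
    (¬U ∧ D) → ((M ∨ C) ↔ U) = True
      ¬U ∧ D = False
        ¬U = False
      (M ∨ C) ↔ U = True
        M ∨ C = True
Both conjuncts True, so the formula holds.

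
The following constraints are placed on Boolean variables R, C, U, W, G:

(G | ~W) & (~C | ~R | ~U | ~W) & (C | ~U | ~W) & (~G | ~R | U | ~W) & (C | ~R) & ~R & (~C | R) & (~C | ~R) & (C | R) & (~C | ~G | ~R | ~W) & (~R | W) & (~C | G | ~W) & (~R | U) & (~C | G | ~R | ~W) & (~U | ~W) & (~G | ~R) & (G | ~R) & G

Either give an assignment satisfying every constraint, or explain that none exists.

The formula is unsatisfiable.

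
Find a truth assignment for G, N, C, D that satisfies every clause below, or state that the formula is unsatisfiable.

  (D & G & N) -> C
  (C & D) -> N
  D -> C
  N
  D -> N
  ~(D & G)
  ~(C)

Unit clause (~C) forces C = False.
Unit clause (N) forces N = True.
In (C | ~D) only ~D is left, so D = False.
Set G = True.
Check each clause:
  (~C): ~C holds.
  (N): N holds.
  (C | ~D): ~D holds.
  (~D | ~G): ~D holds.
  (~C | ~D | N): ~C holds.
  (C | ~D | ~G | ~N): ~D holds.
  (~D | N): ~D holds.
All clauses satisfied.

G = True, N = True, C = False, D = False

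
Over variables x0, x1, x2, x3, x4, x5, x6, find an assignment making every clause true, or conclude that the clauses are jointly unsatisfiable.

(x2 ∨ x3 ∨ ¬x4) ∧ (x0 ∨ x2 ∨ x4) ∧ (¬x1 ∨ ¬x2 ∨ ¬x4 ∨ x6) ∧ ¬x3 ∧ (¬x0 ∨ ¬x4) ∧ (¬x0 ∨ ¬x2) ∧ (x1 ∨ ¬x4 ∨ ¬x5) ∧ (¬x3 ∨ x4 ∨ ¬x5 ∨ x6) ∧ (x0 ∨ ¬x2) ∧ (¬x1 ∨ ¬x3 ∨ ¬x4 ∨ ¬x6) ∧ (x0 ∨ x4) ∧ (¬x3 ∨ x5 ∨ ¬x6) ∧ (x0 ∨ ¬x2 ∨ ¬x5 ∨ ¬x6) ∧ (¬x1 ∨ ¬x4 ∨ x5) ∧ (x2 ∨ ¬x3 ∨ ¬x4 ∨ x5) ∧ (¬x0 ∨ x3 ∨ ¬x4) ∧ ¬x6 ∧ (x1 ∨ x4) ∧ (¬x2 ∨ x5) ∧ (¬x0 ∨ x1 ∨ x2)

Unit clause (¬x3) forces x3 = False.
Unit clause (¬x6) forces x6 = False.
Try x0 = False:
  (x0 ∨ ¬x2) forces x2 = False.
  (x2 ∨ x3 ∨ ¬x4) forces x4 = False.
  clause (x0 ∨ x2 ∨ x4) is falsified — backtrack.
So x0 = True.
  then (¬x0 ∨ ¬x4) forces x4 = False.
  then (¬x0 ∨ ¬x2) forces x2 = False.
  then (x1 ∨ x4) forces x1 = True.
Set x5 = True.
All clauses satisfied.

x0 = True, x1 = True, x2 = False, x3 = False, x4 = False, x5 = True, x6 = False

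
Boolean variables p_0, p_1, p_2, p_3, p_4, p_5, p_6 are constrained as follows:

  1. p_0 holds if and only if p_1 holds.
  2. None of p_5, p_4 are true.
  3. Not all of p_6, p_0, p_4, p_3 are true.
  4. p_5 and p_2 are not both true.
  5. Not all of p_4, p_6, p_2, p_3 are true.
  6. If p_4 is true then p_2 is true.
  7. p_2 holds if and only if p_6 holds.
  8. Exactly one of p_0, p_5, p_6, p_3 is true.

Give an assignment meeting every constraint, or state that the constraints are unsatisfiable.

p_0=F; p_1=F; p_2=T; p_3=F; p_4=F; p_5=F; p_6=T

  (1) p_0=F, p_1=F — same ✓
  (2) {p_5, p_4}: 0 true — none ✓
  (3) {p_6, p_0, p_4, p_3}: 1/4 true — not all ✓
  (4) p_5=F, p_2=T — not both ✓
  (5) {p_4, p_6, p_2, p_3}: 2/4 true — not all ✓
  (6) p_4=F ⇒ p_2: vacuous ✓
  (7) p_2=T, p_6=T — same ✓
  (8) {p_0, p_5, p_6, p_3}: 1 true — exactly one ✓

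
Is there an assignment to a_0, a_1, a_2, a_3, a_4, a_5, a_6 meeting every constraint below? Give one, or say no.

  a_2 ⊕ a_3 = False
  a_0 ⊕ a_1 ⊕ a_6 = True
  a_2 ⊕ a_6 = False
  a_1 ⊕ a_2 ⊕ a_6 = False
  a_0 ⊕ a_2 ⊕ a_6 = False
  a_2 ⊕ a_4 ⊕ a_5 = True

a_0 = False, a_1 = False, a_2 = True, a_3 = True, a_4 = True, a_5 = True, a_6 = True

a_2 ⊕ a_3 = T ⊕ T = False ✓
a_0 ⊕ a_1 ⊕ a_6 = F ⊕ F ⊕ T = True ✓
a_2 ⊕ a_6 = T ⊕ T = False ✓
a_1 ⊕ a_2 ⊕ a_6 = F ⊕ T ⊕ T = False ✓
a_0 ⊕ a_2 ⊕ a_6 = F ⊕ T ⊕ T = False ✓
a_2 ⊕ a_4 ⊕ a_5 = T ⊕ T ⊕ T = True ✓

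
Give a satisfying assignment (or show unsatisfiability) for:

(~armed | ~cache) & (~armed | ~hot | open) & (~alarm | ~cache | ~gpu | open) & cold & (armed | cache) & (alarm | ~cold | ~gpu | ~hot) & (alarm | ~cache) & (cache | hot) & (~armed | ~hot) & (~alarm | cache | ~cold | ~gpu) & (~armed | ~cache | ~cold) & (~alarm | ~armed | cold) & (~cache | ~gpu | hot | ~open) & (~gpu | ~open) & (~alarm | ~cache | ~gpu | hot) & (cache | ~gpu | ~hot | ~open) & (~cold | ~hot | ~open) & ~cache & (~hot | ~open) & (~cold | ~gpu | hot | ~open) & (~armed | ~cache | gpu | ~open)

Case cache = True:
  Clause (~cache) is falsified — contradiction.
Case cache = False:
  (cold) forces cold = True.
  (armed | cache) forces armed = True.
  (cache | hot) forces hot = True.
  Clause (~armed | ~hot) is falsified — contradiction.
Both cases fail, so the formula is unsatisfiable.

The formula is unsatisfiable.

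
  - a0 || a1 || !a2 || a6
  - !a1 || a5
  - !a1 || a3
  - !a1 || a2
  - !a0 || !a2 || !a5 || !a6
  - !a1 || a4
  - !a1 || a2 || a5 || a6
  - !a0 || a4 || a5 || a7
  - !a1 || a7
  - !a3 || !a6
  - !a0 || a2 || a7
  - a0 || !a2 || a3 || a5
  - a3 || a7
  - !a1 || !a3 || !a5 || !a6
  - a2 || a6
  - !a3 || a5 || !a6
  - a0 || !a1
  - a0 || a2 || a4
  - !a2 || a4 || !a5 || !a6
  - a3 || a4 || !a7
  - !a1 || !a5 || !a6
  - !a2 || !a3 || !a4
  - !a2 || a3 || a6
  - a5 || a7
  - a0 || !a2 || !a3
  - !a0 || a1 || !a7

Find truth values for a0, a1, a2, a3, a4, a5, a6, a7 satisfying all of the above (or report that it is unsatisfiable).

Set a0 = False.
  then (a0 || !a1) forces a1 = False.
Set a2 = True.
  then (a0 || a1 || !a2 || a6) forces a6 = True.
  then (!a3 || !a6) forces a3 = False.
  then (a0 || !a2 || a3 || a5) forces a5 = True.
  then (a3 || a7) forces a7 = True.
  then (!a2 || a4 || !a5 || !a6) forces a4 = True.
All clauses satisfied.

a0 = False; a1 = False; a2 = True; a3 = False; a4 = True; a5 = True; a6 = True; a7 = True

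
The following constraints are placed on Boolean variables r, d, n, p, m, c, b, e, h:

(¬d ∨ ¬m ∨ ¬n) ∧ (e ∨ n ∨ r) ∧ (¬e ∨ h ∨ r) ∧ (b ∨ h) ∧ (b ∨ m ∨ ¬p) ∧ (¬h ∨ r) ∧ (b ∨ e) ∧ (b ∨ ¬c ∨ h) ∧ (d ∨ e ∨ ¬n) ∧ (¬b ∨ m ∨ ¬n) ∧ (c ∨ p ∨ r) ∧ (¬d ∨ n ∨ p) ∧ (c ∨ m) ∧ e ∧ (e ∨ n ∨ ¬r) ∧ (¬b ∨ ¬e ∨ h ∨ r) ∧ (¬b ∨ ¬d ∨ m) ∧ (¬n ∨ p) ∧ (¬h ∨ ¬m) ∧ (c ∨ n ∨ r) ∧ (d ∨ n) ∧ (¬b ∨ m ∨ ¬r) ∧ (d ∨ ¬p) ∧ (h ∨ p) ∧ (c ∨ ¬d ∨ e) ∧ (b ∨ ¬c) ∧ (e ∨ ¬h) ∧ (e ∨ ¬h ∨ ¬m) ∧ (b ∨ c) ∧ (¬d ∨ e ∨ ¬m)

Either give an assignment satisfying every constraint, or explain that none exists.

r=T, d=T, n=F, p=T, m=T, c=T, b=T, e=T, h=F

Unit clause (e) forces e = True.
Try r = False:
  (¬e ∨ h ∨ r) forces h = True.
  clause (¬h ∨ r) is falsified — backtrack.
So r = True.
Set d = True.
Try n = True:
  (¬d ∨ ¬m ∨ ¬n) forces m = False.
  (¬b ∨ m ∨ ¬n) forces b = False.
  (b ∨ h) forces h = True.
  (b ∨ m ∨ ¬p) forces p = False.
  clause (¬n ∨ p) is falsified — backtrack.
So n = False.
  then (¬d ∨ n ∨ p) forces p = True.
Try m = False:
  (b ∨ m ∨ ¬p) forces b = True.
  clause (¬b ∨ ¬d ∨ m) is falsified — backtrack.
So m = True.
  then (¬h ∨ ¬m) forces h = False.
  then (b ∨ h) forces b = True.
Set c = True.
All clauses satisfied.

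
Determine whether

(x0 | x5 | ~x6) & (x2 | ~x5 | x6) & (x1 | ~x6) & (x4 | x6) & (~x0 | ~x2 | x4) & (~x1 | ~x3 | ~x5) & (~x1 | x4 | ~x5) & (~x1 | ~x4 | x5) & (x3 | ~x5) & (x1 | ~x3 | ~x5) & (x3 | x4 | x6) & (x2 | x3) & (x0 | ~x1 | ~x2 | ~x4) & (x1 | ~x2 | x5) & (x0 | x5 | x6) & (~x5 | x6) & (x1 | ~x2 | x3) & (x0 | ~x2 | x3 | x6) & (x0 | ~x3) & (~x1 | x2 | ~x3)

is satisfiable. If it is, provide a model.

x0=T, x1=F, x2=F, x3=T, x4=T, x5=F, x6=F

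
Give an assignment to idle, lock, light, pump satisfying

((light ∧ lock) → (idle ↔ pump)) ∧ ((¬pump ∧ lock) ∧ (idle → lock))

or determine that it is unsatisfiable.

idle = False; lock = True; light = True; pump = False

  (light ∧ lock) → (idle ↔ pump) = True
    light ∧ lock = True
    idle ↔ pump = True
  (¬pump ∧ lock) ∧ (idle → lock) = True
    ¬pump ∧ lock = True
      ¬pump = True
    idle → lock = True
Both conjuncts True, so the formula holds.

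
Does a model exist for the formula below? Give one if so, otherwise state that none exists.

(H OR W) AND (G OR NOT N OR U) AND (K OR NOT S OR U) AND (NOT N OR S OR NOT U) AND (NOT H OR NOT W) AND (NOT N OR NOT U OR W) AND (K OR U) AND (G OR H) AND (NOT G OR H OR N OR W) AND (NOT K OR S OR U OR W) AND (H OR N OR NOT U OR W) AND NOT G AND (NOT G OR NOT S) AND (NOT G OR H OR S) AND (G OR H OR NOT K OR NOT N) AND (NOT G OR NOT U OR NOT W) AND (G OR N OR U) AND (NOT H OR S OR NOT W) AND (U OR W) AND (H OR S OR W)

Unit clause (NOT G) forces G = False.
In (G OR H) only H is left, so H = True.
In (NOT H OR NOT W) only NOT W is left, so W = False.
In (U OR W) only U is left, so U = True.
In (NOT N OR NOT U OR W) only NOT N is left, so N = False.
Set K = True.
Set S = True.
All clauses satisfied.

U: True; H: True; G: False; W: False; N: False; K: True; S: True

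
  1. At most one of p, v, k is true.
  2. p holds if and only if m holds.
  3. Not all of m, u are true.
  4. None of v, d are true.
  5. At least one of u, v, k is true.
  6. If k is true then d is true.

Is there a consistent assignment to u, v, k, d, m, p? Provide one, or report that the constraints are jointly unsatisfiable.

u = True, v = False, k = False, d = False, m = False, p = False

  (1) {p, v, k}: 0 true — at most one ✓
  (2) p=F, m=F — same ✓
  (3) {m, u}: 1/2 true — not all ✓
  (4) {v, d}: 0 true — none ✓
  (5) {u, v, k}: 1 true — at least one ✓
  (6) k=F ⇒ d: vacuous ✓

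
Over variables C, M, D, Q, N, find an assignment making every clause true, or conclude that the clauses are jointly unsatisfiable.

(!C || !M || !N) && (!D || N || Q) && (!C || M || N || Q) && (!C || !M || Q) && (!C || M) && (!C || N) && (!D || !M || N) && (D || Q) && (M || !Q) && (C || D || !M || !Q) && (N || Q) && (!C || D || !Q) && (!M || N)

Try C = True:
  (!C || M) forces M = True.
  (!C || !M || !N) forces N = False.
  clause (!C || N) is falsified — backtrack.
So C = False.
Set M = False.
  then (M || !Q) forces Q = False.
  then (N || Q) forces N = True.
  then (D || Q) forces D = True.
All clauses satisfied.

C = False; M = False; D = True; Q = False; N = True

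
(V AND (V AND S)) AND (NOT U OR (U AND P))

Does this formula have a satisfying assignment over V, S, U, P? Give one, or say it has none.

V=T; S=T; U=F; P=F

  V AND (V AND S) = True
    V AND S = True
  NOT U OR (U AND P) = True
    NOT U = True
    U AND P = False
Both conjuncts True, so the formula holds.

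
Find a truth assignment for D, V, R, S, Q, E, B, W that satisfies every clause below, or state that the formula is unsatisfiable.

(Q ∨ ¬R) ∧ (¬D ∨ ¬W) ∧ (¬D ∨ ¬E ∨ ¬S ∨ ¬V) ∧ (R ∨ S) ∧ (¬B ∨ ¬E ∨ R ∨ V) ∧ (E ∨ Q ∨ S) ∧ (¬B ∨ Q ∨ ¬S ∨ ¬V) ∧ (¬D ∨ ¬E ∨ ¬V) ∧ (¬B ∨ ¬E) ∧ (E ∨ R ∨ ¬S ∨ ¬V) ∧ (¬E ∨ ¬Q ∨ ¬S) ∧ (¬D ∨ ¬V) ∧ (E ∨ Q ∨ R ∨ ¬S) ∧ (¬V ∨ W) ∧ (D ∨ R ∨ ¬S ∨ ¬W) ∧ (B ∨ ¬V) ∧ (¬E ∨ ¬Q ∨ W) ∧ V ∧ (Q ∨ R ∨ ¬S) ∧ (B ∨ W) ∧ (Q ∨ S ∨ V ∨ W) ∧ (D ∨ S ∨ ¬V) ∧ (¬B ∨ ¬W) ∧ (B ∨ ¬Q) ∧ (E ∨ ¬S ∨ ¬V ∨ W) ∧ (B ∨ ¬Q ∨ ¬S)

UNSATISFIABLE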